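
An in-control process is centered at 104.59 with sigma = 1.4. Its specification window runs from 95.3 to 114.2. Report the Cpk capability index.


Cpu = (USL - mean) / (3*sigma) = (114.2 - 104.59) / (3*1.4) = 2.2881
Cpl = (mean - LSL) / (3*sigma) = (104.59 - 95.3) / (3*1.4) = 2.2119
Cpk = min(Cpu, Cpl) = 2.2119

2.2119


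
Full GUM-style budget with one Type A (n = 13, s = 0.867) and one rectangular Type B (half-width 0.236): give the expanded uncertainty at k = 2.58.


u_A = s / sqrt(n) = 0.867 / sqrt(13) = 0.24046254
u_B = half_width / sqrt(3) = 0.236 / sqrt(3) = 0.13625466
uc = sqrt(u_A^2 + u_B^2) = sqrt(0.24046254^2 + 0.13625466^2) = 0.27638301
U = k * uc = 2.58 * 0.27638301
U = 0.7131

0.7131


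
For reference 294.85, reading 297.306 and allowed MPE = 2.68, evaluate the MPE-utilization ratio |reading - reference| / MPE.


e = indication - reference = 297.306 - 294.85 = 2.4560
|e| = 2.4560
ratio = |e| / MPE = 2.4560 / 2.68
ratio = 0.9164

0.9164


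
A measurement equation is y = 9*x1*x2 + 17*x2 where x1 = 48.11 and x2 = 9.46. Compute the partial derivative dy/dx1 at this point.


y = 9*x1*x2 + 17*x2
dy/dx1 = 9*x2
Evaluate at x2 = 9.46: c1 = 9 * 9.46
c1 = 85.1400

85.1400


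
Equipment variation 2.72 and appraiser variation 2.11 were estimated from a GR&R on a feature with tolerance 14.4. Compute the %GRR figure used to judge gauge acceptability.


GRR = sqrt(EV^2 + AV^2) = sqrt(2.72^2 + 2.11^2) = 3.4424555
%GRR = GRR / tol * 100 = 3.4424555 / 14.4 * 100
%GRR = 23.9059

23.9059


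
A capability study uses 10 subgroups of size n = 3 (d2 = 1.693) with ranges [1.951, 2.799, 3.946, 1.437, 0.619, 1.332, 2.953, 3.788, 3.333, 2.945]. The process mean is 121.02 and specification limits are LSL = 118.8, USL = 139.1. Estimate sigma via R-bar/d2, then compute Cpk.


R_bar = (1.951 + 2.799 + 3.946 + 1.437 + 0.619 + 1.332 + 2.953 + 3.788 + 3.333 + 2.945) / 10 = 2.5103
sigma = R_bar / d2 = 2.5103 / 1.693 = 1.4827525
Cp = (USL - LSL)/(6*sigma) = (139.1 - 118.8)/(6*1.4827525) = 2.2818
Cpu = (139.1 - 121.02)/(3*1.4827525) = 4.0645
Cpl = (121.02 - 118.8)/(3*1.4827525) = 0.4991
Cpk = min(Cpu, Cpl) = 0.4991

0.4991


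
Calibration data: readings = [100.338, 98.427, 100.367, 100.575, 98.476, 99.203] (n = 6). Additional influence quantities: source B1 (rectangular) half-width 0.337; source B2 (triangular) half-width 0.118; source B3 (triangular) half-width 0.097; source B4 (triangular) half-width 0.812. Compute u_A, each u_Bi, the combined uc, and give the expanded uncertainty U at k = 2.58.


mean = (100.338 + 98.427 + 100.367 + 100.575 + 98.476 + 99.203) / 6 = 99.56433333
s = sqrt(sum((x - mean)^2)/(n-1)) = 0.98720204
u_A = s / sqrt(n) = 0.98720204 / sqrt(6) = 0.40302355
u_B1 = 0.337 / sqrt(3) = 0.19456704
u_B2 = 0.118 / sqrt(6) = 0.048173298
u_B3 = 0.097 / sqrt(6) = 0.039600084
u_B4 = 0.812 / sqrt(6) = 0.33149761
uc = sqrt(0.40302355^2 + 0.19456704^2 + 0.048173298^2 + 0.039600084^2 + 0.33149761^2) = 0.56041397
U = k * uc = 2.58 * 0.56041397
U = 1.4459

1.4459


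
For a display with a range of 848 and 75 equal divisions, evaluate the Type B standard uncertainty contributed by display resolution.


resolution = range / divisions
resolution = 848 / 75 = 11.306667
u_res = resolution / (2*sqrt(3))
u_res = 11.306667 / 3.4641016
u_res = 3.2640

3.2640


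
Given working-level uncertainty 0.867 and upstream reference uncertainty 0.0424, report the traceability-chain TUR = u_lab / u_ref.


TUR = u_lab / u_ref
= 0.867 / 0.0424
= 20.4481

20.4481


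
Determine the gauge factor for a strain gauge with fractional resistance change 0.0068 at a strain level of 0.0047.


GF = (dR/R) / epsilon
= 0.0068 / 0.0047
= 1.4468

1.4468


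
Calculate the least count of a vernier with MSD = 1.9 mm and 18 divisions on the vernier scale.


LC = MSD / n_div
= 1.9 / 18
= 0.1056

0.1056


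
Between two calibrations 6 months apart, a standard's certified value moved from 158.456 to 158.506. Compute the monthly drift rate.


rate = (v2 - v1) / months
= (158.506 - 158.456) / 6
= 0.0500 / 6
= 0.0083

0.0083


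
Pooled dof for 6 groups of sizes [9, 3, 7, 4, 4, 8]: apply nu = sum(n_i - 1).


nu = sum_i (n_i - 1)
nu = ((9 - 1) + (3 - 1) + (7 - 1) + (4 - 1) + (4 - 1) + (8 - 1))
nu = 8 + 2 + 6 + 3 + 3 + 7
nu = 29

29


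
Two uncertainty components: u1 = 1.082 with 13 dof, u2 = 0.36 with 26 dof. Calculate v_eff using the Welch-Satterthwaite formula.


uc = sqrt(u1^2 + u2^2) = sqrt(1.082^2 + 0.36^2) = 1.1403175
v_eff = uc^4 / (u1^4/v1 + u2^4/v2)
= 1.1403175^4 / (1.082^4/13 + 0.36^4/26)
= 1.6908425 / 0.10607637
v_eff = 15.9399

15.9399


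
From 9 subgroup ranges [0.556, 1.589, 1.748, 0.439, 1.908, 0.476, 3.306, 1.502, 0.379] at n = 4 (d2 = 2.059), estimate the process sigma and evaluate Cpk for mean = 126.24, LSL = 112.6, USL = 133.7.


R_bar = (0.556 + 1.589 + 1.748 + 0.439 + 1.908 + 0.476 + 3.306 + 1.502 + 0.379) / 9 = 1.3225556
sigma = R_bar / d2 = 1.3225556 / 2.059 = 0.64232909
Cp = (USL - LSL)/(6*sigma) = (133.7 - 112.6)/(6*0.64232909) = 5.4749
Cpu = (133.7 - 126.24)/(3*0.64232909) = 3.8713
Cpl = (126.24 - 112.6)/(3*0.64232909) = 7.0784
Cpk = min(Cpu, Cpl) = 3.8713

3.8713


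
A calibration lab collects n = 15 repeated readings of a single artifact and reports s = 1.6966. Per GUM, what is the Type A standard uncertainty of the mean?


u_A = s / sqrt(n)
u_A = 1.6966 / sqrt(15)
u_A = 1.6966 / 3.8729833
u_A = 0.4381

0.4381


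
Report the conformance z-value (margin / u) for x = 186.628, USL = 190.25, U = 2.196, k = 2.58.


u = U / k = 2.196 / 2.58 = 0.85116279
margin = |USL - x| = |190.25 - 186.628| = 3.622
z = margin / u = 3.622 / 0.85116279
z = 4.2554

4.2554


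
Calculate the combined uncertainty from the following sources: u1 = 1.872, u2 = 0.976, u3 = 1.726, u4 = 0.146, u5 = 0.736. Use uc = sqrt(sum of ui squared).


uc = sqrt(1.872^2 + 0.976^2 + 1.726^2 + 0.146^2 + 0.736^2)
uc = sqrt(7.999048)
uc = 2.8283

2.8283


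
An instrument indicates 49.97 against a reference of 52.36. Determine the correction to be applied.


Correction = standard - reading
= 52.36 - 49.97
= 2.3900

2.3900


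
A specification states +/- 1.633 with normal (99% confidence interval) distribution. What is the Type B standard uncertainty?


u_B = half_width / 2.576
u_B = 1.633 / 2.576
u_B = 0.6339

0.6339


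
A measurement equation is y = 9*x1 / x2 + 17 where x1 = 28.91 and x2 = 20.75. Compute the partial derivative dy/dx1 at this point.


y = 9*x1 / x2 + 17
dy/dx1 = 9/x2
Evaluate at x2 = 20.75: c1 = 9 / 20.75
c1 = 0.4337

0.4337


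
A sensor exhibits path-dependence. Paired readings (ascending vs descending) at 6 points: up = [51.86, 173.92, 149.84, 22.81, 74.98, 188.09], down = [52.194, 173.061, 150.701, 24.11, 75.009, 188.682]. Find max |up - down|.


|51.86 - 52.194| = 0.3340
|173.92 - 173.061| = 0.8590
|149.84 - 150.701| = 0.8610
|22.81 - 24.11| = 1.3000
|74.98 - 75.009| = 0.0290
|188.09 - 188.682| = 0.5920
hysteresis = max(diffs) = 1.3000

1.3000


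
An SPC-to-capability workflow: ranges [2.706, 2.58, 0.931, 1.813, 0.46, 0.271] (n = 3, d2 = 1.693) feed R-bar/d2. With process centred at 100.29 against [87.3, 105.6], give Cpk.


R_bar = (2.706 + 2.58 + 0.931 + 1.813 + 0.46 + 0.271) / 6 = 1.4601667
sigma = R_bar / d2 = 1.4601667 / 1.693 = 0.86247295
Cp = (USL - LSL)/(6*sigma) = (105.6 - 87.3)/(6*0.86247295) = 3.5363
Cpu = (105.6 - 100.29)/(3*0.86247295) = 2.0522
Cpl = (100.29 - 87.3)/(3*0.86247295) = 5.0204
Cpk = min(Cpu, Cpl) = 2.0522

2.0522


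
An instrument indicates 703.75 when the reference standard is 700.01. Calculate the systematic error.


Systematic error = measured - true
= 703.75 - 700.01
= 3.7400

3.7400


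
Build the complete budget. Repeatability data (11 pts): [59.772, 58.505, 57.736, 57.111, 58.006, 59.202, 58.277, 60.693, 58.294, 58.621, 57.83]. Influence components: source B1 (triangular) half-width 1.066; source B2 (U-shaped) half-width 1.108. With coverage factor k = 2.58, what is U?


mean = (59.772 + 58.505 + 57.736 + 57.111 + 58.006 + 59.202 + 58.277 + 60.693 + 58.294 + 58.621 + 57.83) / 11 = 58.54972727
s = sqrt(sum((x - mean)^2)/(n-1)) = 1.0102287
u_A = s / sqrt(n) = 1.0102287 / sqrt(11) = 0.30459541
u_B1 = 1.066 / sqrt(6) = 0.43519268
u_B2 = 1.108 / sqrt(2) = 0.78347431
uc = sqrt(0.30459541^2 + 0.43519268^2 + 0.78347431^2) = 0.94657436
U = k * uc = 2.58 * 0.94657436
U = 2.4422

2.4422


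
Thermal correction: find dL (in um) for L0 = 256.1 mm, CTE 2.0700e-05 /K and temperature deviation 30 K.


dL = L * alpha * dT
= 256.1 * 2.0700e-05 * 30
= 0.1590381 mm
dL_um = 0.1590381 * 1000 = 159.0381 um

159.0381


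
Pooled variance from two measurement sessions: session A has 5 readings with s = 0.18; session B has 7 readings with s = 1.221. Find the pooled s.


s_p = sqrt(((n1-1)*s1^2 + (n2-1)*s2^2) / (n1+n2-2))
numerator = (5-1)*0.18^2 + (7-1)*1.221^2 = 0.1296 + 8.945046 = 9.074646
denominator = 5 + 7 - 2 = 10
s_p^2 = 9.074646 / 10 = 0.9074646
s_p = sqrt(0.9074646) = 0.9526

0.9526


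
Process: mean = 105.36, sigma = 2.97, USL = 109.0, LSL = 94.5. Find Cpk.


Cpu = (USL - mean) / (3*sigma) = (109.0 - 105.36) / (3*2.97) = 0.4085
Cpl = (mean - LSL) / (3*sigma) = (105.36 - 94.5) / (3*2.97) = 1.2189
Cpk = min(Cpu, Cpl) = 0.4085

0.4085


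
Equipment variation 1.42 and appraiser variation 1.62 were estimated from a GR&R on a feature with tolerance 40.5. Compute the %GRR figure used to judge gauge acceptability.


GRR = sqrt(EV^2 + AV^2) = sqrt(1.42^2 + 1.62^2) = 2.1542516
%GRR = GRR / tol * 100 = 2.1542516 / 40.5 * 100
%GRR = 5.3191

5.3191


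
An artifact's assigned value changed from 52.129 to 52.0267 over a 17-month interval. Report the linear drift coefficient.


rate = (v2 - v1) / months
= (52.0267 - 52.129) / 17
= -0.1023 / 17
= -0.0060

-0.0060


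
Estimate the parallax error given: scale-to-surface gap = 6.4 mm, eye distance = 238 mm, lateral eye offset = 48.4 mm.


error = h * offset / d
= 6.4 * 48.4 / 238
= 1.3015

1.3015


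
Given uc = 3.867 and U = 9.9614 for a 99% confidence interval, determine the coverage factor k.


k = U / uc
k = 9.9614 / 3.867
k = 2.576

2.576


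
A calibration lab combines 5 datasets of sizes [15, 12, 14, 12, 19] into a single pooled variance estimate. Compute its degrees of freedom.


nu = sum_i (n_i - 1)
nu = ((15 - 1) + (12 - 1) + (14 - 1) + (12 - 1) + (19 - 1))
nu = 14 + 11 + 13 + 11 + 18
nu = 67

67


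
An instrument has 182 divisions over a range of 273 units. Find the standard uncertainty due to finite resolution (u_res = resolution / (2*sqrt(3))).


resolution = range / divisions
resolution = 273 / 182 = 1.5
u_res = resolution / (2*sqrt(3))
u_res = 1.5 / 3.4641016
u_res = 0.4330

0.4330


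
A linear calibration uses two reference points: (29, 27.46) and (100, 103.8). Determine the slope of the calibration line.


slope = (y2 - y1) / (x2 - x1)
= (103.8 - 27.46) / (100 - 29)
= 76.3400 / 71
= 1.0752

1.0752


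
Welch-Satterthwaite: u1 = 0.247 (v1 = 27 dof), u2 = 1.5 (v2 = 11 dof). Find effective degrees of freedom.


uc = sqrt(u1^2 + u2^2) = sqrt(0.247^2 + 1.5^2) = 1.5202003
v_eff = uc^4 / (u1^4/v1 + u2^4/v2)
= 1.5202003^4 / (0.247^4/27 + 1.5^4/11)
= 5.3407624 / 0.46036513
v_eff = 11.6011

11.6011


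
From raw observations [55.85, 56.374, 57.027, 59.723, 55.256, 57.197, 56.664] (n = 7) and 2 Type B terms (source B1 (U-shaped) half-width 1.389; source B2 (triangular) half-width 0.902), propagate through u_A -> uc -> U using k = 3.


mean = (55.85 + 56.374 + 57.027 + 59.723 + 55.256 + 57.197 + 56.664) / 7 = 56.87014286
s = sqrt(sum((x - mean)^2)/(n-1)) = 1.4262442
u_A = s / sqrt(n) = 1.4262442 / sqrt(7) = 0.53906964
u_B1 = 1.389 / sqrt(2) = 0.98217132
u_B2 = 0.902 / sqrt(6) = 0.36823996
uc = sqrt(0.53906964^2 + 0.98217132^2 + 0.36823996^2) = 1.1793461
U = k * uc = 3 * 1.1793461
U = 3.5380

3.5380


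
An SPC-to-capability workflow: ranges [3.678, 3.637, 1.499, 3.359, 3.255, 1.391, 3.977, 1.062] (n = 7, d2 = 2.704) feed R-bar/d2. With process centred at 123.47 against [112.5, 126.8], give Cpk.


R_bar = (3.678 + 3.637 + 1.499 + 3.359 + 3.255 + 1.391 + 3.977 + 1.062) / 8 = 2.73225
sigma = R_bar / d2 = 2.73225 / 2.704 = 1.0104475
Cp = (USL - LSL)/(6*sigma) = (126.8 - 112.5)/(6*1.0104475) = 2.3587
Cpu = (126.8 - 123.47)/(3*1.0104475) = 1.0985
Cpl = (123.47 - 112.5)/(3*1.0104475) = 3.6189
Cpk = min(Cpu, Cpl) = 1.0985

1.0985


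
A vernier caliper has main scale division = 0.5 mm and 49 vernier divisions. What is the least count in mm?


LC = MSD / n_div
= 0.5 / 49
= 0.0102

0.0102


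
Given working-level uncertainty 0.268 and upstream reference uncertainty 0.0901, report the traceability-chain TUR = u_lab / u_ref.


TUR = u_lab / u_ref
= 0.268 / 0.0901
= 2.9745

2.9745


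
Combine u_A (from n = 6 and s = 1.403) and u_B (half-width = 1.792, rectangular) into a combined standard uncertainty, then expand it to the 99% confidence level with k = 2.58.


u_A = s / sqrt(n) = 1.403 / sqrt(6) = 0.57277235
u_B = half_width / sqrt(3) = 1.792 / sqrt(3) = 1.0346117
uc = sqrt(u_A^2 + u_B^2) = sqrt(0.57277235^2 + 1.0346117^2) = 1.1825775
U = k * uc = 2.58 * 1.1825775
U = 3.0510

3.0510


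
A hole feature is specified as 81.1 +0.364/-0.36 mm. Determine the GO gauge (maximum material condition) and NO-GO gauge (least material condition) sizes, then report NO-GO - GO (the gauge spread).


GO = nominal - lower_tol (smallest hole = maximum material condition)
GO = 81.1 - 0.36 = 80.74
NO-GO = nominal + upper_tol (largest hole = least material condition)
NO-GO = 81.1 + 0.364 = 81.464
spread = NO-GO - GO = 81.464 - 80.74 = 0.7240

0.7240


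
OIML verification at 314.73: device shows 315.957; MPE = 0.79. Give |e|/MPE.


e = indication - reference = 315.957 - 314.73 = 1.2270
|e| = 1.2270
ratio = |e| / MPE = 1.2270 / 0.79
ratio = 1.5532

1.5532


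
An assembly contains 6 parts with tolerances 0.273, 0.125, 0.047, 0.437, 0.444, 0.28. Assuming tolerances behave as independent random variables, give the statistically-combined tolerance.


RSS = sqrt(0.273^2 + 0.125^2 + 0.047^2 + 0.437^2 + 0.444^2 + 0.28^2)
= sqrt(0.558868)
= 0.7476

0.7476


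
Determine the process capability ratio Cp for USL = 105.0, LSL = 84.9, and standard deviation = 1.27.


Cp = (USL - LSL) / (6 * sigma)
= (105.0 - 84.9) / (6 * 1.27)
= 20.1000 / 7.6200
= 2.6378

2.6378


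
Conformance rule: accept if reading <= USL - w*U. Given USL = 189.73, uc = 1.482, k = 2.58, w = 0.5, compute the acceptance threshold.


U = k * uc = 2.58 * 1.482 = 3.82356
guard band g = w * U = 0.5 * 3.82356 = 1.91178
AL = USL - g = 189.73 - 1.91178
AL = 187.8182

187.8182


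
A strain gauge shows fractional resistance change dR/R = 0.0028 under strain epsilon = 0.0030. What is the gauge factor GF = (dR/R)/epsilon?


GF = (dR/R) / epsilon
= 0.0028 / 0.0030
= 0.9333

0.9333


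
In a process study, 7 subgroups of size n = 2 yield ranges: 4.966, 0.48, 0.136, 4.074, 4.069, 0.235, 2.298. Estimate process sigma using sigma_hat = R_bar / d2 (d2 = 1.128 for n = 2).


R_bar = (4.966 + 0.48 + 0.136 + 4.074 + 4.069 + 0.235 + 2.298) / 7
R_bar = 16.258 / 7 = 2.3225714
sigma_hat = R_bar / d2 = 2.3225714 / 1.128 = 2.0590

2.0590


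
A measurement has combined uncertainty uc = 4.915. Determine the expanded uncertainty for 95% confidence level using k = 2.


U = k * uc
U = 2 * 4.915
U = 9.8300

9.8300


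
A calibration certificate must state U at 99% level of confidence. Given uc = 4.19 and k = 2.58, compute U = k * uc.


U = k * uc
U = 2.58 * 4.19
U = 10.8102

10.8102


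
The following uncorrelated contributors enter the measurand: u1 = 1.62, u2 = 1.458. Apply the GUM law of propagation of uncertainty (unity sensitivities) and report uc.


uc = sqrt(1.62^2 + 1.458^2)
uc = sqrt(4.750164)
uc = 2.1795

2.1795


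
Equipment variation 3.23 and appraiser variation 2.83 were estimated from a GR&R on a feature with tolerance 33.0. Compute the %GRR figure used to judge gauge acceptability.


GRR = sqrt(EV^2 + AV^2) = sqrt(3.23^2 + 2.83^2) = 4.2943917
%GRR = GRR / tol * 100 = 4.2943917 / 33.0 * 100
%GRR = 13.0133

13.0133


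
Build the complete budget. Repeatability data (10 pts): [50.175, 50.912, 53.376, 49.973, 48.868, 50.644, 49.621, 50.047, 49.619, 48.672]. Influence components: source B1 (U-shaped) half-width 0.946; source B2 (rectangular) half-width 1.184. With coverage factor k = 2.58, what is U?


mean = (50.175 + 50.912 + 53.376 + 49.973 + 48.868 + 50.644 + 49.621 + 50.047 + 49.619 + 48.672) / 10 = 50.1907
s = sqrt(sum((x - mean)^2)/(n-1)) = 1.3185667
u_A = s / sqrt(n) = 1.3185667 / sqrt(10) = 0.4169674
u_B1 = 0.946 / sqrt(2) = 0.66892302
u_B2 = 1.184 / sqrt(3) = 0.68358272
uc = sqrt(0.4169674^2 + 0.66892302^2 + 0.68358272^2) = 1.0433624
U = k * uc = 2.58 * 1.0433624
U = 2.6919

2.6919


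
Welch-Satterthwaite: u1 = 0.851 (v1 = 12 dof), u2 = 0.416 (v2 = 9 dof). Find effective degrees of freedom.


uc = sqrt(u1^2 + u2^2) = sqrt(0.851^2 + 0.416^2) = 0.94723651
v_eff = uc^4 / (u1^4/v1 + u2^4/v2)
= 0.94723651^4 / (0.851^4/12 + 0.416^4/9)
= 0.80507013 / 0.047033188
v_eff = 17.1171

17.1171


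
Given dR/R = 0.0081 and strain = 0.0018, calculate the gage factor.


GF = (dR/R) / epsilon
= 0.0081 / 0.0018
= 4.5000

4.5000


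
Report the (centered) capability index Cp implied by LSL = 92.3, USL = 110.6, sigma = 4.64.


Cp = (USL - LSL) / (6 * sigma)
= (110.6 - 92.3) / (6 * 4.64)
= 18.3000 / 27.8400
= 0.6573

0.6573


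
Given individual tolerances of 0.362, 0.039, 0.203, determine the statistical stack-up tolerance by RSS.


RSS = sqrt(0.362^2 + 0.039^2 + 0.203^2)
= sqrt(0.173774)
= 0.4169

0.4169


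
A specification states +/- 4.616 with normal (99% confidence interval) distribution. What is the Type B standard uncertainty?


u_B = half_width / 2.576
u_B = 4.616 / 2.576
u_B = 1.7919

1.7919


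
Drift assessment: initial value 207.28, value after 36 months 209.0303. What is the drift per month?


rate = (v2 - v1) / months
= (209.0303 - 207.28) / 36
= 1.7503 / 36
= 0.0486

0.0486


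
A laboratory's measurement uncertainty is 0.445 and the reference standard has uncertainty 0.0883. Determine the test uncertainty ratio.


TUR = u_lab / u_ref
= 0.445 / 0.0883
= 5.0396

5.0396


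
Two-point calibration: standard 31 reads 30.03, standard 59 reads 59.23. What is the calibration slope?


slope = (y2 - y1) / (x2 - x1)
= (59.23 - 30.03) / (59 - 31)
= 29.2000 / 28
= 1.0429

1.0429


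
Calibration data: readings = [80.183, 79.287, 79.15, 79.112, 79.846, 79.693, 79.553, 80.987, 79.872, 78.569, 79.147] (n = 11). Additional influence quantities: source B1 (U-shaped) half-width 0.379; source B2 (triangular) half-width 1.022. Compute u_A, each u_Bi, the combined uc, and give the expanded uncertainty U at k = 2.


mean = (80.183 + 79.287 + 79.15 + 79.112 + 79.846 + 79.693 + 79.553 + 80.987 + 79.872 + 78.569 + 79.147) / 11 = 79.58172727
s = sqrt(sum((x - mean)^2)/(n-1)) = 0.64900895
u_A = s / sqrt(n) = 0.64900895 / sqrt(11) = 0.19568356
u_B1 = 0.379 / sqrt(2) = 0.26799347
u_B2 = 1.022 / sqrt(6) = 0.41722975
uc = sqrt(0.19568356^2 + 0.26799347^2 + 0.41722975^2) = 0.53309776
U = k * uc = 2 * 0.53309776
U = 1.0662

1.0662


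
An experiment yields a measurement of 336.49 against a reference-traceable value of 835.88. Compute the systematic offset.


Systematic error = measured - true
= 336.49 - 835.88
= -499.3900

-499.3900


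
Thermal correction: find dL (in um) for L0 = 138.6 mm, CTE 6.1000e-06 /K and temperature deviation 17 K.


dL = L * alpha * dT
= 138.6 * 6.1000e-06 * 17
= 0.0143728 mm
dL_um = 0.0143728 * 1000 = 14.3728 um

14.3728


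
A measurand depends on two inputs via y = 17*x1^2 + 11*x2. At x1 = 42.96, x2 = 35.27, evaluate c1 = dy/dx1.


y = 17*x1^2 + 11*x2
dy/dx1 = 2*17*x1
Evaluate at x1 = 42.96: c1 = 34 * 42.96
c1 = 1460.6400

1460.6400


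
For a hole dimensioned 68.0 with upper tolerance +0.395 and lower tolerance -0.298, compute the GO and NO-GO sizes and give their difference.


GO = nominal - lower_tol (smallest hole = maximum material condition)
GO = 68.0 - 0.298 = 67.702
NO-GO = nominal + upper_tol (largest hole = least material condition)
NO-GO = 68.0 + 0.395 = 68.395
spread = NO-GO - GO = 68.395 - 67.702 = 0.6930

0.6930


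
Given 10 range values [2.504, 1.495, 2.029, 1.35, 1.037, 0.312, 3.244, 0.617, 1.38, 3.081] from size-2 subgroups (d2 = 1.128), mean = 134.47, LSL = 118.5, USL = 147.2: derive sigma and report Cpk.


R_bar = (2.504 + 1.495 + 2.029 + 1.35 + 1.037 + 0.312 + 3.244 + 0.617 + 1.38 + 3.081) / 10 = 1.7049
sigma = R_bar / d2 = 1.7049 / 1.128 = 1.5114362
Cp = (USL - LSL)/(6*sigma) = (147.2 - 118.5)/(6*1.5114362) = 3.1648
Cpu = (147.2 - 134.47)/(3*1.5114362) = 2.8075
Cpl = (134.47 - 118.5)/(3*1.5114362) = 3.5220
Cpk = min(Cpu, Cpl) = 2.8075

2.8075


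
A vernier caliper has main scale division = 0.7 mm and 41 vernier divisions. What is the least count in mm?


LC = MSD / n_div
= 0.7 / 41
= 0.0171

0.0171


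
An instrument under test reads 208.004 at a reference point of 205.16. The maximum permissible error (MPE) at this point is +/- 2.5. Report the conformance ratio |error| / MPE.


e = indication - reference = 208.004 - 205.16 = 2.8440
|e| = 2.8440
ratio = |e| / MPE = 2.8440 / 2.5
ratio = 1.1376

1.1376


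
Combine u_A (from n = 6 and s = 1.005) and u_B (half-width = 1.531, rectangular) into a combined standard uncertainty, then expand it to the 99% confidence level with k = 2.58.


u_A = s / sqrt(n) = 1.005 / sqrt(6) = 0.41028953
u_B = half_width / sqrt(3) = 1.531 / sqrt(3) = 0.88392326
uc = sqrt(u_A^2 + u_B^2) = sqrt(0.41028953^2 + 0.88392326^2) = 0.97450389
U = k * uc = 2.58 * 0.97450389
U = 2.5142

2.5142


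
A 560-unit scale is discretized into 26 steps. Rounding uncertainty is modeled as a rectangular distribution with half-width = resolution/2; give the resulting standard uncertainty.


resolution = range / divisions
resolution = 560 / 26 = 21.538462
u_res = resolution / (2*sqrt(3))
u_res = 21.538462 / 3.4641016
u_res = 6.2176

6.2176


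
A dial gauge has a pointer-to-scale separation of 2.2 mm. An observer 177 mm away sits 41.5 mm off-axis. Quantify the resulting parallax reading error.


error = h * offset / d
= 2.2 * 41.5 / 177
= 0.5158

0.5158


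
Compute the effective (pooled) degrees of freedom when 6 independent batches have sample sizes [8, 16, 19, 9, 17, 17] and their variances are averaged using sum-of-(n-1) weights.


nu = sum_i (n_i - 1)
nu = ((8 - 1) + (16 - 1) + (19 - 1) + (9 - 1) + (17 - 1) + (17 - 1))
nu = 7 + 15 + 18 + 8 + 16 + 16
nu = 80

80


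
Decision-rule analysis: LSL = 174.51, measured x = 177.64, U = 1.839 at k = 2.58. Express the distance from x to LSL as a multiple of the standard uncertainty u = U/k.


u = U / k = 1.839 / 2.58 = 0.7127907
margin = |LSL - x| = |174.51 - 177.64| = 3.13
z = margin / u = 3.13 / 0.7127907
z = 4.3912

4.3912


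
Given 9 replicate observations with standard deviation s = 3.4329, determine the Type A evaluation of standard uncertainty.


u_A = s / sqrt(n)
u_A = 3.4329 / sqrt(9)
u_A = 3.4329 / 3
u_A = 1.1443

1.1443


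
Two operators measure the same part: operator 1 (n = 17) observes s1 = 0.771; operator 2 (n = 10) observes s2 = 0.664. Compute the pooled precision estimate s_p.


s_p = sqrt(((n1-1)*s1^2 + (n2-1)*s2^2) / (n1+n2-2))
numerator = (17-1)*0.771^2 + (10-1)*0.664^2 = 9.511056 + 3.968064 = 13.47912
denominator = 17 + 10 - 2 = 25
s_p^2 = 13.47912 / 25 = 0.5391648
s_p = sqrt(0.5391648) = 0.7343

0.7343


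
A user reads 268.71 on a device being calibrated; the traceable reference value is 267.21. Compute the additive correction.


Correction = standard - reading
= 267.21 - 268.71
= -1.5000

-1.5000


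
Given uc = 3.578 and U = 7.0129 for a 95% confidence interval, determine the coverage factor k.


k = U / uc
k = 7.0129 / 3.578
k = 1.96

1.96


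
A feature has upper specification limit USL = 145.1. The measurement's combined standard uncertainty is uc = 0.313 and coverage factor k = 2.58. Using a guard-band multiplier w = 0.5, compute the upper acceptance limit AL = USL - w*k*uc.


U = k * uc = 2.58 * 0.313 = 0.80754
guard band g = w * U = 0.5 * 0.80754 = 0.40377
AL = USL - g = 145.1 - 0.40377
AL = 144.6962

144.6962


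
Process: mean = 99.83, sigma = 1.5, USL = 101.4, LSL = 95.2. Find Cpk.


Cpu = (USL - mean) / (3*sigma) = (101.4 - 99.83) / (3*1.5) = 0.3489
Cpl = (mean - LSL) / (3*sigma) = (99.83 - 95.2) / (3*1.5) = 1.0289
Cpk = min(Cpu, Cpl) = 0.3489

0.3489


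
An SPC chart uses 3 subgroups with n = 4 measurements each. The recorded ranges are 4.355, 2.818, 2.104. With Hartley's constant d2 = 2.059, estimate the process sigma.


R_bar = (4.355 + 2.818 + 2.104) / 3
R_bar = 9.277 / 3 = 3.0923333
sigma_hat = R_bar / d2 = 3.0923333 / 2.059 = 1.5019

1.5019


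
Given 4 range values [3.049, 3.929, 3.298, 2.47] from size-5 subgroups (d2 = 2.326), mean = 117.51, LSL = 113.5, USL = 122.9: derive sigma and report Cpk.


R_bar = (3.049 + 3.929 + 3.298 + 2.47) / 4 = 3.1865
sigma = R_bar / d2 = 3.1865 / 2.326 = 1.3699484
Cp = (USL - LSL)/(6*sigma) = (122.9 - 113.5)/(6*1.3699484) = 1.1436
Cpu = (122.9 - 117.51)/(3*1.3699484) = 1.3115
Cpl = (117.51 - 113.5)/(3*1.3699484) = 0.9757
Cpk = min(Cpu, Cpl) = 0.9757

0.9757


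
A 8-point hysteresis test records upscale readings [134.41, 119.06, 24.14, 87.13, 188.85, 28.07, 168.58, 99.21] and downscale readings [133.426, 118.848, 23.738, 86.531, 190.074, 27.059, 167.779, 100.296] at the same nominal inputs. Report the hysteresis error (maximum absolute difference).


|134.41 - 133.426| = 0.9840
|119.06 - 118.848| = 0.2120
|24.14 - 23.738| = 0.4020
|87.13 - 86.531| = 0.5990
|188.85 - 190.074| = 1.2240
|28.07 - 27.059| = 1.0110
|168.58 - 167.779| = 0.8010
|99.21 - 100.296| = 1.0860
hysteresis = max(diffs) = 1.2240

1.2240


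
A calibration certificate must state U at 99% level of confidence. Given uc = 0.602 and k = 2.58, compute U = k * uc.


U = k * uc
U = 2.58 * 0.602
U = 1.5532

1.5532


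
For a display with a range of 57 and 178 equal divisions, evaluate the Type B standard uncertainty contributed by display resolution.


resolution = range / divisions
resolution = 57 / 178 = 0.32022472
u_res = resolution / (2*sqrt(3))
u_res = 0.32022472 / 3.4641016
u_res = 0.0924

0.0924


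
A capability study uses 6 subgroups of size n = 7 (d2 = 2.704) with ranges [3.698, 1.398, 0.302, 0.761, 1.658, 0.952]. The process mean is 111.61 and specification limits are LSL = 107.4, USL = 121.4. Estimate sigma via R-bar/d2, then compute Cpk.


R_bar = (3.698 + 1.398 + 0.302 + 0.761 + 1.658 + 0.952) / 6 = 1.4615
sigma = R_bar / d2 = 1.4615 / 2.704 = 0.54049556
Cp = (USL - LSL)/(6*sigma) = (121.4 - 107.4)/(6*0.54049556) = 4.3170
Cpu = (121.4 - 111.61)/(3*0.54049556) = 6.0377
Cpl = (111.61 - 107.4)/(3*0.54049556) = 2.5964
Cpk = min(Cpu, Cpl) = 2.5964

2.5964


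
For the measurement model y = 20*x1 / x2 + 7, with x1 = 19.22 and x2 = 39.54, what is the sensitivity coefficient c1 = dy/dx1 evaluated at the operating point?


y = 20*x1 / x2 + 7
dy/dx1 = 20/x2
Evaluate at x2 = 39.54: c1 = 20 / 39.54
c1 = 0.5058

0.5058


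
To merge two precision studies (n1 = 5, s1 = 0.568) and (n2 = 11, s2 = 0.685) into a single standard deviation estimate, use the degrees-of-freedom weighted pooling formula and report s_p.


s_p = sqrt(((n1-1)*s1^2 + (n2-1)*s2^2) / (n1+n2-2))
numerator = (5-1)*0.568^2 + (11-1)*0.685^2 = 1.290496 + 4.69225 = 5.982746
denominator = 5 + 11 - 2 = 14
s_p^2 = 5.982746 / 14 = 0.427339
s_p = sqrt(0.427339) = 0.6537

0.6537


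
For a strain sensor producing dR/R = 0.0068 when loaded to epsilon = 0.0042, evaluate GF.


GF = (dR/R) / epsilon
= 0.0068 / 0.0042
= 1.6190

1.6190


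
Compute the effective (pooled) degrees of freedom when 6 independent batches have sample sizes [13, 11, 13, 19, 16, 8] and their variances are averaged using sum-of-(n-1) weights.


nu = sum_i (n_i - 1)
nu = ((13 - 1) + (11 - 1) + (13 - 1) + (19 - 1) + (16 - 1) + (8 - 1))
nu = 12 + 10 + 12 + 18 + 15 + 7
nu = 74

74


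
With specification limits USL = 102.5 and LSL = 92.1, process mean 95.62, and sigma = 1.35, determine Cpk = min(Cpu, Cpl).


Cpu = (USL - mean) / (3*sigma) = (102.5 - 95.62) / (3*1.35) = 1.6988
Cpl = (mean - LSL) / (3*sigma) = (95.62 - 92.1) / (3*1.35) = 0.8691
Cpk = min(Cpu, Cpl) = 0.8691

0.8691


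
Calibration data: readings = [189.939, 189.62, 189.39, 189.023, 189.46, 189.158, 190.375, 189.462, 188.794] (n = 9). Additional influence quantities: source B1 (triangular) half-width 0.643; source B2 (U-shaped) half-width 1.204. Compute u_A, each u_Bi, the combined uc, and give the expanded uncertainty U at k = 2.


mean = (189.939 + 189.62 + 189.39 + 189.023 + 189.46 + 189.158 + 190.375 + 189.462 + 188.794) / 9 = 189.469
s = sqrt(sum((x - mean)^2)/(n-1)) = 0.47725386
u_A = s / sqrt(n) = 0.47725386 / sqrt(9) = 0.15908462
u_B1 = 0.643 / sqrt(6) = 0.26250365
u_B2 = 1.204 / sqrt(2) = 0.85135656
uc = sqrt(0.15908462^2 + 0.26250365^2 + 0.85135656^2) = 0.90499949
U = k * uc = 2 * 0.90499949
U = 1.8100

1.8100


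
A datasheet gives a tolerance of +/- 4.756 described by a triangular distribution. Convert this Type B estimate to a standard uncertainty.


u_B = half_width / sqrt(6)
u_B = 4.756 / 2.4494897
u_B = 1.9416

1.9416


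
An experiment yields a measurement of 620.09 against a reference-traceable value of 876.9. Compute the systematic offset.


Systematic error = measured - true
= 620.09 - 876.9
= -256.8100

-256.8100


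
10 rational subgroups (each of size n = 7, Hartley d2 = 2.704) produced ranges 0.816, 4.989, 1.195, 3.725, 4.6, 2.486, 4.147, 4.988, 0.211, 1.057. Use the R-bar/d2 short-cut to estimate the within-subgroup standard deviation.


R_bar = (0.816 + 4.989 + 1.195 + 3.725 + 4.6 + 2.486 + 4.147 + 4.988 + 0.211 + 1.057) / 10
R_bar = 28.214 / 10 = 2.8214
sigma_hat = R_bar / d2 = 2.8214 / 2.704 = 1.0434

1.0434


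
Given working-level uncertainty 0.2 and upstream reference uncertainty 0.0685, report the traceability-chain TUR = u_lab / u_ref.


TUR = u_lab / u_ref
= 0.2 / 0.0685
= 2.9197

2.9197


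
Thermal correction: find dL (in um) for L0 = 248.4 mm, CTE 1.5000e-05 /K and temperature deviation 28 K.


dL = L * alpha * dT
= 248.4 * 1.5000e-05 * 28
= 0.1043280 mm
dL_um = 0.1043280 * 1000 = 104.3280 um

104.3280


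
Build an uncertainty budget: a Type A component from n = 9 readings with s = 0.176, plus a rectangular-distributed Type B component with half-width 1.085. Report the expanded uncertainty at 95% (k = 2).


u_A = s / sqrt(n) = 0.176 / sqrt(9) = 0.058666667
u_B = half_width / sqrt(3) = 1.085 / sqrt(3) = 0.62642504
uc = sqrt(u_A^2 + u_B^2) = sqrt(0.058666667^2 + 0.62642504^2) = 0.6291662
U = k * uc = 2 * 0.6291662
U = 1.2583

1.2583


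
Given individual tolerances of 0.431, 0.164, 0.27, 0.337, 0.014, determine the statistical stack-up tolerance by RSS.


RSS = sqrt(0.431^2 + 0.164^2 + 0.27^2 + 0.337^2 + 0.014^2)
= sqrt(0.399322)
= 0.6319

0.6319


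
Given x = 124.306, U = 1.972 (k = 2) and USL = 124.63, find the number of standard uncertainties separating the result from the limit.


u = U / k = 1.972 / 2 = 0.986
margin = |USL - x| = |124.63 - 124.306| = 0.324
z = margin / u = 0.324 / 0.986
z = 0.3286

0.3286


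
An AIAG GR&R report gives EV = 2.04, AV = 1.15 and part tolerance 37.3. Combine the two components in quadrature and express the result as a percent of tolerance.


GRR = sqrt(EV^2 + AV^2) = sqrt(2.04^2 + 1.15^2) = 2.3418155
%GRR = GRR / tol * 100 = 2.3418155 / 37.3 * 100
%GRR = 6.2783

6.2783


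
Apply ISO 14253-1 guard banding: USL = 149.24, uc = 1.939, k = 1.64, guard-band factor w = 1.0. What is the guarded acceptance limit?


U = k * uc = 1.64 * 1.939 = 3.17996
guard band g = w * U = 1.0 * 3.17996 = 3.17996
AL = USL - g = 149.24 - 3.17996
AL = 146.0600

146.0600


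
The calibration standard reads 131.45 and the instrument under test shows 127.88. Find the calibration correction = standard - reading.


Correction = standard - reading
= 131.45 - 127.88
= 3.5700

3.5700


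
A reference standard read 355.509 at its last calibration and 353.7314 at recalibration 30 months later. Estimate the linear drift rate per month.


rate = (v2 - v1) / months
= (353.7314 - 355.509) / 30
= -1.7776 / 30
= -0.0593

-0.0593


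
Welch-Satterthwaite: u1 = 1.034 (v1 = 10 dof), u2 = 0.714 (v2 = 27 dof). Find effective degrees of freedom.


uc = sqrt(u1^2 + u2^2) = sqrt(1.034^2 + 0.714^2) = 1.2565636
v_eff = uc^4 / (u1^4/v1 + u2^4/v2)
= 1.2565636^4 / (1.034^4/10 + 0.714^4/27)
= 2.4930897 / 0.12393508
v_eff = 20.1161

20.1161


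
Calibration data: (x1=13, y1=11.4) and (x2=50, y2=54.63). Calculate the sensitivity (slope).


slope = (y2 - y1) / (x2 - x1)
= (54.63 - 11.4) / (50 - 13)
= 43.2300 / 37
= 1.1684

1.1684


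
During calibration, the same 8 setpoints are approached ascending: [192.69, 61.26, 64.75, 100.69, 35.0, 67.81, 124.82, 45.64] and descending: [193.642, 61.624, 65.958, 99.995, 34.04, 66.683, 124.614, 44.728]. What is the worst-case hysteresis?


|192.69 - 193.642| = 0.9520
|61.26 - 61.624| = 0.3640
|64.75 - 65.958| = 1.2080
|100.69 - 99.995| = 0.6950
|35.0 - 34.04| = 0.9600
|67.81 - 66.683| = 1.1270
|124.82 - 124.614| = 0.2060
|45.64 - 44.728| = 0.9120
hysteresis = max(diffs) = 1.2080

1.2080


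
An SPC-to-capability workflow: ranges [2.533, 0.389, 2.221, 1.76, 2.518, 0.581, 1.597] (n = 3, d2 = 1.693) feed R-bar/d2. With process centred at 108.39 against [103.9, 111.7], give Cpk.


R_bar = (2.533 + 0.389 + 2.221 + 1.76 + 2.518 + 0.581 + 1.597) / 7 = 1.657
sigma = R_bar / d2 = 1.657 / 1.693 = 0.97873597
Cp = (USL - LSL)/(6*sigma) = (111.7 - 103.9)/(6*0.97873597) = 1.3282
Cpu = (111.7 - 108.39)/(3*0.97873597) = 1.1273
Cpl = (108.39 - 103.9)/(3*0.97873597) = 1.5292
Cpk = min(Cpu, Cpl) = 1.1273

1.1273


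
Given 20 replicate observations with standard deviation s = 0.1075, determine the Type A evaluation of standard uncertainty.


u_A = s / sqrt(n)
u_A = 0.1075 / sqrt(20)
u_A = 0.1075 / 4.472136
u_A = 0.0240

0.0240


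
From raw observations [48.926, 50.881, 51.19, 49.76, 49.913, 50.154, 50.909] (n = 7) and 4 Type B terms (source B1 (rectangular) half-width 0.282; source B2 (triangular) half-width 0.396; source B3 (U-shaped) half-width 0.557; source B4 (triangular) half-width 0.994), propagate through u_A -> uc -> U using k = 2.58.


mean = (48.926 + 50.881 + 51.19 + 49.76 + 49.913 + 50.154 + 50.909) / 7 = 50.24757143
s = sqrt(sum((x - mean)^2)/(n-1)) = 0.79915181
u_A = s / sqrt(n) = 0.79915181 / sqrt(7) = 0.30205099
u_B1 = 0.282 / sqrt(3) = 0.16281278
u_B2 = 0.396 / sqrt(6) = 0.16166632
u_B3 = 0.557 / sqrt(2) = 0.39385848
u_B4 = 0.994 / sqrt(6) = 0.4057988
uc = sqrt(0.30205099^2 + 0.16281278^2 + 0.16166632^2 + 0.39385848^2 + 0.4057988^2) = 0.68093757
U = k * uc = 2.58 * 0.68093757
U = 1.7568

1.7568


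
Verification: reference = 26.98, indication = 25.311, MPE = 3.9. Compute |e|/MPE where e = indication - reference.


e = indication - reference = 25.311 - 26.98 = -1.6690
|e| = 1.6690
ratio = |e| / MPE = 1.6690 / 3.9
ratio = 0.4279

0.4279


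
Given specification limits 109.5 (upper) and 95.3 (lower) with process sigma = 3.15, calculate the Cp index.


Cp = (USL - LSL) / (6 * sigma)
= (109.5 - 95.3) / (6 * 3.15)
= 14.2000 / 18.9000
= 0.7513

0.7513


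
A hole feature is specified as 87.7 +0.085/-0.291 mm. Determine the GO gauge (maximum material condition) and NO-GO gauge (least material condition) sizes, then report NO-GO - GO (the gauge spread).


GO = nominal - lower_tol (smallest hole = maximum material condition)
GO = 87.7 - 0.291 = 87.409
NO-GO = nominal + upper_tol (largest hole = least material condition)
NO-GO = 87.7 + 0.085 = 87.785
spread = NO-GO - GO = 87.785 - 87.409 = 0.3760

0.3760


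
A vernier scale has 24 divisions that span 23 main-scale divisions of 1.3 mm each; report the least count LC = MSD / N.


LC = MSD / n_div
= 1.3 / 24
= 0.0542

0.0542


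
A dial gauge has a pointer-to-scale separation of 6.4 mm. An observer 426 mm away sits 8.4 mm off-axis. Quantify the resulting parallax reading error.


error = h * offset / d
= 6.4 * 8.4 / 426
= 0.1262

0.1262


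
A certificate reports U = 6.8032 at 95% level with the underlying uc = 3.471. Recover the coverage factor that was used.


k = U / uc
k = 6.8032 / 3.471
k = 1.96

1.96


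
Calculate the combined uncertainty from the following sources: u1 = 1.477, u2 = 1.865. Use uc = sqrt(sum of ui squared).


uc = sqrt(1.477^2 + 1.865^2)
uc = sqrt(5.659754)
uc = 2.3790

2.3790


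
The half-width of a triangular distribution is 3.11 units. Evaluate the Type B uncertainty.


u_B = half_width / sqrt(6)
u_B = 3.11 / 2.4494897
u_B = 1.2697

1.2697


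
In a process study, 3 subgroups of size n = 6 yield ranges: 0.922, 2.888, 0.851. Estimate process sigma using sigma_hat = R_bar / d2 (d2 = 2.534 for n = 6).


R_bar = (0.922 + 2.888 + 0.851) / 3
R_bar = 4.661 / 3 = 1.5536667
sigma_hat = R_bar / d2 = 1.5536667 / 2.534 = 0.6131

0.6131


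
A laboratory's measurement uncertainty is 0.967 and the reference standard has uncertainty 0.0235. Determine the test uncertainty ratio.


TUR = u_lab / u_ref
= 0.967 / 0.0235
= 41.1489

41.1489


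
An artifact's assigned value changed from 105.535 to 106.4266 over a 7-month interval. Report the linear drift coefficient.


rate = (v2 - v1) / months
= (106.4266 - 105.535) / 7
= 0.8916 / 7
= 0.1274

0.1274


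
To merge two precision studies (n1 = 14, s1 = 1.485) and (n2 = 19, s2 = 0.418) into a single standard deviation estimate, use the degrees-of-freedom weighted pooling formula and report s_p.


s_p = sqrt(((n1-1)*s1^2 + (n2-1)*s2^2) / (n1+n2-2))
numerator = (14-1)*1.485^2 + (19-1)*0.418^2 = 28.667925 + 3.145032 = 31.812957
denominator = 14 + 19 - 2 = 31
s_p^2 = 31.812957 / 31 = 1.0262244
s_p = sqrt(1.0262244) = 1.0130

1.0130


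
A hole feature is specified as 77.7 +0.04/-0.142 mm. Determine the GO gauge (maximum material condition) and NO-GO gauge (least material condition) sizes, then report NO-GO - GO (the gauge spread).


GO = nominal - lower_tol (smallest hole = maximum material condition)
GO = 77.7 - 0.142 = 77.558
NO-GO = nominal + upper_tol (largest hole = least material condition)
NO-GO = 77.7 + 0.04 = 77.74
spread = NO-GO - GO = 77.74 - 77.558 = 0.1820

0.1820


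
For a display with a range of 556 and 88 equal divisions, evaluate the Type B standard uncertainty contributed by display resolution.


resolution = range / divisions
resolution = 556 / 88 = 6.3181818
u_res = resolution / (2*sqrt(3))
u_res = 6.3181818 / 3.4641016
u_res = 1.8239

1.8239


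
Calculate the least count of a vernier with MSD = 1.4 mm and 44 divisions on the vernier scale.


LC = MSD / n_div
= 1.4 / 44
= 0.0318

0.0318


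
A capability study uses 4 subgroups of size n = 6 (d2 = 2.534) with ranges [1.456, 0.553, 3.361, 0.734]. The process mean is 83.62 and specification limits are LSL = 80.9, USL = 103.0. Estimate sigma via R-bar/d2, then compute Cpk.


R_bar = (1.456 + 0.553 + 3.361 + 0.734) / 4 = 1.526
sigma = R_bar / d2 = 1.526 / 2.534 = 0.60220994
Cp = (USL - LSL)/(6*sigma) = (103.0 - 80.9)/(6*0.60220994) = 6.1164
Cpu = (103.0 - 83.62)/(3*0.60220994) = 10.7272
Cpl = (83.62 - 80.9)/(3*0.60220994) = 1.5056
Cpk = min(Cpu, Cpl) = 1.5056

1.5056


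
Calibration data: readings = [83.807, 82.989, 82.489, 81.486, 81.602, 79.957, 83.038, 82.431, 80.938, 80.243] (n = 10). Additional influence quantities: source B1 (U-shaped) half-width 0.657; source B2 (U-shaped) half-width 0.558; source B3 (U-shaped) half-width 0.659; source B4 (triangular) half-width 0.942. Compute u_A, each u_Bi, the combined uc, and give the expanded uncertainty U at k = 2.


mean = (83.807 + 82.989 + 82.489 + 81.486 + 81.602 + 79.957 + 83.038 + 82.431 + 80.938 + 80.243) / 10 = 81.898
s = sqrt(sum((x - mean)^2)/(n-1)) = 1.2672366
u_A = s / sqrt(n) = 1.2672366 / sqrt(10) = 0.4007354
u_B1 = 0.657 / sqrt(2) = 0.46456916
u_B2 = 0.558 / sqrt(2) = 0.39456558
u_B3 = 0.659 / sqrt(2) = 0.46598337
u_B4 = 0.942 / sqrt(6) = 0.38456989
uc = sqrt(0.4007354^2 + 0.46456916^2 + 0.39456558^2 + 0.46598337^2 + 0.38456989^2) = 0.9471694
U = k * uc = 2 * 0.9471694
U = 1.8943

1.8943
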